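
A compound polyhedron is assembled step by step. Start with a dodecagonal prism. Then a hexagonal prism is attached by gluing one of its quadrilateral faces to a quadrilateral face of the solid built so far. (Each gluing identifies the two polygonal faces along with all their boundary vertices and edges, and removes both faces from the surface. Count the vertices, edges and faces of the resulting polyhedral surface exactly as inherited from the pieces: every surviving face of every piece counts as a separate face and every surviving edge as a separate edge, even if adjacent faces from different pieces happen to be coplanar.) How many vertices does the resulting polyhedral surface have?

A dodecagonal prism: V=24, E=36, F=14.
Attach a hexagonal prism (V=12, E=18, F=8) along a 4-gon: merge 4 vertices and 4 edges, delete both glued faces → V=32, E=50, F=20.
Check: V − E + F = 32 − 50 + 20 = 2.

32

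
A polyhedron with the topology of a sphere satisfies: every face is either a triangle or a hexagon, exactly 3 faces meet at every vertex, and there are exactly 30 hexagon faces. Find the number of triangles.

4

Let x be the number of triangles; then F = 30 + x.
Edge–face incidences: 2E = 6·30 + 3·x = 180 + 3x.
Every vertex has degree 3, so 3V = 2E.
Euler: V − E + F = 2 ⇒ (2E)/3 − E + (30 + x) = 2.
Multiply by 6: 2·(2E) − 3·(2E) + 6·(30 + x) = 12, i.e. 180 + 6x − (180 + 3x) = 12.
Collecting terms: 3x = 12, so x = 4.
Then 2E = 180 + 3·4 = 192, so E = 96, V = 2E/3 = 64, F = 30 + 4 = 34.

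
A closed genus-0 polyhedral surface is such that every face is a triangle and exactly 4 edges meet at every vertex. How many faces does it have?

8

Each face has 3 edges and each edge borders two faces, so 2E = 3F.
Each vertex has degree 4, so 4V = 2E and hence V = 3F/4.
Euler: V − E + F = 2 ⇒ (3F/4) − (3F/2) + F = 2.
Multiply by 8: (6 − 12 + 8)F = 16, i.e. 2F = 16.
So F = 8, E = 3·8/2 = 12, V = 3·8/4 = 6.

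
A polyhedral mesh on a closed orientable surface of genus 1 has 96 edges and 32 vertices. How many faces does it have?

64

For a closed orientable surface of genus 1, χ = 2 − 2·1 = 0.
F = 0 − V + E = 0 − 32 + 96 = 64.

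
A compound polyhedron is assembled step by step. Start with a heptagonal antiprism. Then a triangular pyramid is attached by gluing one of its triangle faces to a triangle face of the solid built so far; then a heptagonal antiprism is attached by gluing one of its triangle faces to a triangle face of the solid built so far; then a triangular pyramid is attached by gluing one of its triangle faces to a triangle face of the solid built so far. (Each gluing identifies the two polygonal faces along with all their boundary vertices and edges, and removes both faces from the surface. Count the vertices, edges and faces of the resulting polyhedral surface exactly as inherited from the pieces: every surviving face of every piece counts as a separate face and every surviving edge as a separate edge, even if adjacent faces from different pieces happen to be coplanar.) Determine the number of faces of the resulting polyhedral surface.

34

A heptagonal antiprism: V=14, E=28, F=16.
Attach a triangular pyramid (V=4, E=6, F=4) along a 3-gon: merge 3 vertices and 3 edges, delete both glued faces → V=15, E=31, F=18.
Attach a heptagonal antiprism (V=14, E=28, F=16) along a 3-gon: merge 3 vertices and 3 edges, delete both glued faces → V=26, E=56, F=32.
Attach a triangular pyramid (V=4, E=6, F=4) along a 3-gon: merge 3 vertices and 3 edges, delete both glued faces → V=27, E=59, F=34.
Check: V − E + F = 27 − 59 + 34 = 2.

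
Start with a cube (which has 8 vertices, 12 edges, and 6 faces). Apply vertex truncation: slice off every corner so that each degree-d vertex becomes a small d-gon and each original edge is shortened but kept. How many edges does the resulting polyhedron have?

36

Truncation replaces each original edge-end by a new vertex, so V′ = 2E = 24.
Each original edge survives, and each old vertex of degree d contributes d new edges; summing degrees gives Σd = 2E, so E′ = E + 2E = 3E = 36.
Each original face survives and each original vertex becomes one new face: F′ = F + V = 14.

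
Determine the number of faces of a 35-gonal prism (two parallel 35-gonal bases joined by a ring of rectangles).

37

A prism on an n-gon has two n-gon bases and n rectangular sides: V = 2·35 = 70, E = 3·35 = 105, F = 35 + 2 = 37.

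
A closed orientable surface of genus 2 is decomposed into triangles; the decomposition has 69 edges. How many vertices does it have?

21

χ = 2 − 2·2 = -2, and every face is a triangle so 3F = 2E.
F = 2E/3 = 46. Then V = -2 + E − F = -2 + 69 − 46 = 21.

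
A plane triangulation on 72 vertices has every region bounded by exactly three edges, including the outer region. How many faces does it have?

In a plane triangulation 3F = 2E and V − E + F = 2, so F = 2V − 4 = 2·72 − 4 = 140.

140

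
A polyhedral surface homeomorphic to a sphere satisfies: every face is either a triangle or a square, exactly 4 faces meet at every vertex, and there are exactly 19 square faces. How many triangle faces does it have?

Let x be the number of triangles; then F = 19 + x.
Edge–face incidences: 2E = 4·19 + 3·x = 76 + 3x.
Every vertex has degree 4, so 4V = 2E.
Euler: V − E + F = 2 ⇒ (2E)/4 − E + (19 + x) = 2.
Multiply by 8: 2·(2E) − 4·(2E) + 8·(19 + x) = 16, i.e. 152 + 8x − 2·(76 + 3x) = 16.
Collecting terms: 2x = 16, so x = 8.
Then 2E = 76 + 3·8 = 100, so E = 50, V = 2E/4 = 25, F = 19 + 8 = 27.

8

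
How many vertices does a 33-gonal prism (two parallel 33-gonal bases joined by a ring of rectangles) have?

66

A prism on an n-gon has two n-gon bases and n rectangular sides: V = 2·33 = 66, E = 3·33 = 99, F = 33 + 2 = 35.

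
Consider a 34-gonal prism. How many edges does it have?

102

A prism on an n-gon has two n-gon bases and n rectangular sides: V = 2·34 = 68, E = 3·34 = 102, F = 34 + 2 = 36.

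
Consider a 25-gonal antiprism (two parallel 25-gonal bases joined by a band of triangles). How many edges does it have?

100

An antiprism on an n-gon has two n-gon caps and 2n triangles: V = 2·25 = 50, E = 4·25 = 100, F = 2·25 + 2 = 52.
Check: V − E + F = 50 − 100 + 52 = 2.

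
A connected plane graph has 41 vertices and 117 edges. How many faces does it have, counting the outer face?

Euler's formula for a connected plane graph: V − E + F = 2, so F = 2 − 41 + 117 = 78.

78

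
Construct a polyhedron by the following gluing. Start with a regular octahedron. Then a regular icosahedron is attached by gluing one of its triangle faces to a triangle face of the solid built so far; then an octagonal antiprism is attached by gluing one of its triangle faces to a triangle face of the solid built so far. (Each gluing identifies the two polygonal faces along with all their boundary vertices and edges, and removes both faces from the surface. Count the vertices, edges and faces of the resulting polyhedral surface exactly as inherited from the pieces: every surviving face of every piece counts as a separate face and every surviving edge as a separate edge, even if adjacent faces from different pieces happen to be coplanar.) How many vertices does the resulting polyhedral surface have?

28

A regular octahedron: V=6, E=12, F=8.
Attach a regular icosahedron (V=12, E=30, F=20) along a 3-gon: merge 3 vertices and 3 edges, delete both glued faces → V=15, E=39, F=26.
Attach an octagonal antiprism (V=16, E=32, F=18) along a 3-gon: merge 3 vertices and 3 edges, delete both glued faces → V=28, E=68, F=42.
Check: V − E + F = 28 − 68 + 42 = 2.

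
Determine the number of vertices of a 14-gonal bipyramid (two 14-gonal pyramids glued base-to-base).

16

A bipyramid over an n-gon has 2n triangular faces and n + 2 vertices: V = 14 + 2 = 16, E = 3·14 = 42, F = 2·14 = 28.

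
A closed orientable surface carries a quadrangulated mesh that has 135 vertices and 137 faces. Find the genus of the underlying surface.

2

Every face is a square, so 2E = 4·137 = 548, giving E = 274.
χ = V − E + F = 135 − 274 + 137 = -2.
For a closed orientable surface χ = 2 − 2g, so g = (2 − (-2))/2 = 2.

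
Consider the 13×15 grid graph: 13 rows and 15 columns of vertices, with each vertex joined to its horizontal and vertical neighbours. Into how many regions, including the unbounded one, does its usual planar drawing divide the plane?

169

The grid has V = 13·15 = 195 vertices and E = 13·14 + 15·12 = 362 edges.
F = 2 − V + E = 2 − 195 + 362 = 169.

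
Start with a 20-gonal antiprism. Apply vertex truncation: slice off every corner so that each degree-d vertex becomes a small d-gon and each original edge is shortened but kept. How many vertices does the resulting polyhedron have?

The base solid has V = 40, E = 80, F = 42.
Truncation replaces each original edge-end by a new vertex, so V′ = 2E = 160.
Each original edge survives, and each old vertex of degree d contributes d new edges; summing degrees gives Σd = 2E, so E′ = E + 2E = 3E = 240.
Each original face survives and each original vertex becomes one new face: F′ = F + V = 82.

160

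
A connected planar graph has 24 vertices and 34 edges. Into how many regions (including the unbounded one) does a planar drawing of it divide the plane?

Euler's formula for a connected plane graph: V − E + F = 2, so F = 2 − 24 + 34 = 12.

12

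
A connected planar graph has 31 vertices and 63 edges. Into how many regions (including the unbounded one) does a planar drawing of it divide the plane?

Euler's formula for a connected plane graph: V − E + F = 2, so F = 2 − 31 + 63 = 34.

34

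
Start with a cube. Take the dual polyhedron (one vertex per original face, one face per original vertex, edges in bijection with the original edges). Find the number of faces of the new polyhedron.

8

The base solid has V = 8, E = 12, F = 6.
The dual swaps V and F and preserves E: V′ = F = 6, E′ = E = 12, F′ = V = 8.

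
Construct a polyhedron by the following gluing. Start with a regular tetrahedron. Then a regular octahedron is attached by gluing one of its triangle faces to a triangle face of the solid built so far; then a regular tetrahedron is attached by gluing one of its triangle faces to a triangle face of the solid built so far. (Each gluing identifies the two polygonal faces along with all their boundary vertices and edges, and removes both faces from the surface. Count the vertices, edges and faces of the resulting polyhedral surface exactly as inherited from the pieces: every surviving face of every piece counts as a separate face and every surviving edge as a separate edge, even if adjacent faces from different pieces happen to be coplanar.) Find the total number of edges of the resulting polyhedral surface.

18

A regular tetrahedron: V=4, E=6, F=4.
Attach a regular octahedron (V=6, E=12, F=8) along a 3-gon: merge 3 vertices and 3 edges, delete both glued faces → V=7, E=15, F=10.
Attach a regular tetrahedron (V=4, E=6, F=4) along a 3-gon: merge 3 vertices and 3 edges, delete both glued faces → V=8, E=18, F=12.
Check: V − E + F = 8 − 18 + 12 = 2.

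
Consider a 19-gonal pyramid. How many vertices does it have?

20

A pyramid on an n-gon base has one n-gon and n triangles: V = 19 + 1 = 20, E = 2·19 = 38, F = 19 + 1 = 20.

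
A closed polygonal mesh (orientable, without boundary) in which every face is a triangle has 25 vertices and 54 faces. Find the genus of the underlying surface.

2

Every face is a triangle, so 2E = 3·54 = 162, giving E = 81.
χ = V − E + F = 25 − 81 + 54 = -2.
For a closed orientable surface χ = 2 − 2g, so g = (2 − (-2))/2 = 2.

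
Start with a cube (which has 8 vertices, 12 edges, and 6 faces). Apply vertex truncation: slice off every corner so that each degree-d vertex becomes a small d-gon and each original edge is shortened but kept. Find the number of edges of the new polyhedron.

Truncation replaces each original edge-end by a new vertex, so V′ = 2E = 24.
Each original edge survives, and each old vertex of degree d contributes d new edges; summing degrees gives Σd = 2E, so E′ = E + 2E = 3E = 36.
Each original face survives and each original vertex becomes one new face: F′ = F + V = 14.

36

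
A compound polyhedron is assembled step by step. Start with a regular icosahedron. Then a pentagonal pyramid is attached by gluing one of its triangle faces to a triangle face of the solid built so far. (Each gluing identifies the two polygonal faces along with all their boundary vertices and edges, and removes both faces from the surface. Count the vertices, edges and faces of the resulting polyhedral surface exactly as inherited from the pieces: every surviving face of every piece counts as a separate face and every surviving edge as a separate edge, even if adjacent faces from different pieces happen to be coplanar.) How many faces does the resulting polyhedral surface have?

24

A regular icosahedron: V=12, E=30, F=20.
Attach a pentagonal pyramid (V=6, E=10, F=6) along a 3-gon: merge 3 vertices and 3 edges, delete both glued faces → V=15, E=37, F=24.
Check: V − E + F = 15 − 37 + 24 = 2.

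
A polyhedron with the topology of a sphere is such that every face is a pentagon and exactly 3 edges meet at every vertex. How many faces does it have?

12

Each face has 5 edges and each edge borders two faces, so 2E = 5F.
Each vertex has degree 3, so 3V = 2E and hence V = 5F/3.
Euler: V − E + F = 2 ⇒ (5F/3) − (5F/2) + F = 2.
Multiply by 6: (10 − 15 + 6)F = 12, i.e. 1F = 12.
So F = 12, E = 5·12/2 = 30, V = 5·12/3 = 20.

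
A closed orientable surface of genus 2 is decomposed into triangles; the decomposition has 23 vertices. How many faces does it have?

χ = 2 − 2·2 = -2, and every face is a triangle so 3F = 2E.
V − E + F = -2 with E = 3F/2 gives 23 − (3/2 − 1)·F = -2, so F = 50 and E = 75.

50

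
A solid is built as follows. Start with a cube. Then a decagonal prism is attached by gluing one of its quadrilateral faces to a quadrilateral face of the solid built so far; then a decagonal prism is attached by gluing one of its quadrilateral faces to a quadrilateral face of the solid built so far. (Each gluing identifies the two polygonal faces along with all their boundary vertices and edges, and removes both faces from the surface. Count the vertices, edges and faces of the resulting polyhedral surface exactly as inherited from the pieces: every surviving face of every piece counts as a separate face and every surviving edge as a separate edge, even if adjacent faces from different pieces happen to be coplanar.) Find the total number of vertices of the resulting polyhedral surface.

A cube: V=8, E=12, F=6.
Attach a decagonal prism (V=20, E=30, F=12) along a 4-gon: merge 4 vertices and 4 edges, delete both glued faces → V=24, E=38, F=16.
Attach a decagonal prism (V=20, E=30, F=12) along a 4-gon: merge 4 vertices and 4 edges, delete both glued faces → V=40, E=64, F=26.
Check: V − E + F = 40 − 64 + 26 = 2.

40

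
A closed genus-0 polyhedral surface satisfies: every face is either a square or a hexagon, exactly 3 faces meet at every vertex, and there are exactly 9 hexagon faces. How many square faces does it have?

Let x be the number of squares; then F = 9 + x.
Edge–face incidences: 2E = 6·9 + 4·x = 54 + 4x.
Every vertex has degree 3, so 3V = 2E.
Euler: V − E + F = 2 ⇒ (2E)/3 − E + (9 + x) = 2.
Multiply by 6: 2·(2E) − 3·(2E) + 6·(9 + x) = 12, i.e. 54 + 6x − (54 + 4x) = 12.
Collecting terms: 2x = 12, so x = 6.
Then 2E = 54 + 4·6 = 78, so E = 39, V = 2E/3 = 26, F = 9 + 6 = 15.

6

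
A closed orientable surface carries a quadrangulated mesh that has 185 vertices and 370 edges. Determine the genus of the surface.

1

Every face is a square and each edge borders two faces, so 4F = 2·370, giving F = 185.
χ = V − E + F = 185 − 370 + 185 = 0.
For a closed orientable surface χ = 2 − 2g, so g = (2 − (0))/2 = 1.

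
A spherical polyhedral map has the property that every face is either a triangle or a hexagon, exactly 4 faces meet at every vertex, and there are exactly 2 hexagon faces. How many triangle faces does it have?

Let x be the number of triangles; then F = 2 + x.
Edge–face incidences: 2E = 6·2 + 3·x = 12 + 3x.
Every vertex has degree 4, so 4V = 2E.
Euler: V − E + F = 2 ⇒ (2E)/4 − E + (2 + x) = 2.
Multiply by 8: 2·(2E) − 4·(2E) + 8·(2 + x) = 16, i.e. 16 + 8x − 2·(12 + 3x) = 16.
Collecting terms: 2x − 8 = 16, so 2x = 24, so x = 12.
Then 2E = 12 + 3·12 = 48, so E = 24, V = 2E/4 = 12, F = 2 + 12 = 14.

12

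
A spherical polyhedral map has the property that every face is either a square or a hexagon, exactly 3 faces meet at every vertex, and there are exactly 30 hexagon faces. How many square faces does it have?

6

Let x be the number of squares; then F = 30 + x.
Edge–face incidences: 2E = 6·30 + 4·x = 180 + 4x.
Every vertex has degree 3, so 3V = 2E.
Euler: V − E + F = 2 ⇒ (2E)/3 − E + (30 + x) = 2.
Multiply by 6: 2·(2E) − 3·(2E) + 6·(30 + x) = 12, i.e. 180 + 6x − (180 + 4x) = 12.
Collecting terms: 2x = 12, so x = 6.
Then 2E = 180 + 4·6 = 204, so E = 102, V = 2E/3 = 68, F = 30 + 6 = 36.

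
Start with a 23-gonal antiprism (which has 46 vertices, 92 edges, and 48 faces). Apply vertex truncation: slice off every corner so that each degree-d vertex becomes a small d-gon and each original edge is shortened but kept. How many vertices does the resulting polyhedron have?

184

Truncation replaces each original edge-end by a new vertex, so V′ = 2E = 184.
Each original edge survives, and each old vertex of degree d contributes d new edges; summing degrees gives Σd = 2E, so E′ = E + 2E = 3E = 276.
Each original face survives and each original vertex becomes one new face: F′ = F + V = 94.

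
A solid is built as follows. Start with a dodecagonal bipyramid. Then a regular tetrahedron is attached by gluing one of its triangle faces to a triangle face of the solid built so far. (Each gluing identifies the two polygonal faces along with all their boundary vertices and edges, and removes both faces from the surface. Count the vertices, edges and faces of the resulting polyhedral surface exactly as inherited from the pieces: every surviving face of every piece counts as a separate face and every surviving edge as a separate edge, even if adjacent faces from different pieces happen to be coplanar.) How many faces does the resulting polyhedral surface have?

26

A dodecagonal bipyramid: V=14, E=36, F=24.
Attach a regular tetrahedron (V=4, E=6, F=4) along a 3-gon: merge 3 vertices and 3 edges, delete both glued faces → V=15, E=39, F=26.
Check: V − E + F = 15 − 39 + 26 = 2.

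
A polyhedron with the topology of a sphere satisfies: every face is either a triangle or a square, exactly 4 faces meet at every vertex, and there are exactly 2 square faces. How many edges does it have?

16

Let x be the number of triangles; then F = 2 + x.
Edge–face incidences: 2E = 4·2 + 3·x = 8 + 3x.
Every vertex has degree 4, so 4V = 2E.
Euler: V − E + F = 2 ⇒ (2E)/4 − E + (2 + x) = 2.
Multiply by 8: 2·(2E) − 4·(2E) + 8·(2 + x) = 16, i.e. 16 + 8x − 2·(8 + 3x) = 16.
Collecting terms: 2x = 16, so x = 8.
Then 2E = 8 + 3·8 = 32, so E = 16, V = 2E/4 = 8, F = 2 + 8 = 10.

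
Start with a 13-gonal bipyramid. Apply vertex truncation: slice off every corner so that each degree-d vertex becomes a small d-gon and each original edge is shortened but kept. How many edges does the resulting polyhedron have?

117

The base solid has V = 15, E = 39, F = 26.
Truncation replaces each original edge-end by a new vertex, so V′ = 2E = 78.
Each original edge survives, and each old vertex of degree d contributes d new edges; summing degrees gives Σd = 2E, so E′ = E + 2E = 3E = 117.
Each original face survives and each original vertex becomes one new face: F′ = F + V = 41.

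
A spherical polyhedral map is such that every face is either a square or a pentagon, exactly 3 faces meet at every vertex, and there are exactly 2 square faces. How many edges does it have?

24

Let x be the number of pentagons; then F = 2 + x.
Edge–face incidences: 2E = 4·2 + 5·x = 8 + 5x.
Every vertex has degree 3, so 3V = 2E.
Euler: V − E + F = 2 ⇒ (2E)/3 − E + (2 + x) = 2.
Multiply by 6: 2·(2E) − 3·(2E) + 6·(2 + x) = 12, i.e. 12 + 6x − (8 + 5x) = 12.
Collecting terms: x + 4 = 12, so x = 8.
Then 2E = 8 + 5·8 = 48, so E = 24, V = 2E/3 = 16, F = 2 + 8 = 10.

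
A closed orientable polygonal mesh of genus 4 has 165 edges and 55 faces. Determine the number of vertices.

For a closed orientable surface of genus 4, χ = 2 − 2·4 = -6.
V = -6 + E − F = -6 + 165 − 55 = 104.

104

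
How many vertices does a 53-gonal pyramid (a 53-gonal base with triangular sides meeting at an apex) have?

A pyramid on an n-gon base has one n-gon and n triangles: V = 53 + 1 = 54, E = 2·53 = 106, F = 53 + 1 = 54.

54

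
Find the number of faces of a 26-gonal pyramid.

A pyramid on an n-gon base has one n-gon and n triangles: V = 26 + 1 = 27, E = 2·26 = 52, F = 26 + 1 = 27.

27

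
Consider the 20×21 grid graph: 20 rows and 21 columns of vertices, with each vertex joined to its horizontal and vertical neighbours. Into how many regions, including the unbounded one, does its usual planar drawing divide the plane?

The grid has V = 20·21 = 420 vertices and E = 20·20 + 21·19 = 799 edges.
F = 2 − V + E = 2 − 420 + 799 = 381.

381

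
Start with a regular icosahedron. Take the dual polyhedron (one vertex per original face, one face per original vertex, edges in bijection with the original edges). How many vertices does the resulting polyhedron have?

The base solid has V = 12, E = 30, F = 20.
The dual swaps V and F and preserves E: V′ = F = 20, E′ = E = 30, F′ = V = 12.

20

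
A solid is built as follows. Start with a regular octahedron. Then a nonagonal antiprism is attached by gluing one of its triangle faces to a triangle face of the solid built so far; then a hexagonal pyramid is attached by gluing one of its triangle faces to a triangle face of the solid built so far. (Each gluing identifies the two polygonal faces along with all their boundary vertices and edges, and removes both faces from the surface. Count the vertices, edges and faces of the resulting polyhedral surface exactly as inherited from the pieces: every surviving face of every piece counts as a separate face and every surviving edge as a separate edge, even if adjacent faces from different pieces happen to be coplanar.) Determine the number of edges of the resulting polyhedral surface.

54

A regular octahedron: V=6, E=12, F=8.
Attach a nonagonal antiprism (V=18, E=36, F=20) along a 3-gon: merge 3 vertices and 3 edges, delete both glued faces → V=21, E=45, F=26.
Attach a hexagonal pyramid (V=7, E=12, F=7) along a 3-gon: merge 3 vertices and 3 edges, delete both glued faces → V=25, E=54, F=31.
Check: V − E + F = 25 − 54 + 31 = 2.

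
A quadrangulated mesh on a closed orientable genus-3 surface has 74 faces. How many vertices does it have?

χ = 2 − 2·3 = -4, and every face is a square so 4F = 2E.
E = 4·74/2 = 148. Then V = -4 + E − F = -4 + 148 − 74 = 70.

70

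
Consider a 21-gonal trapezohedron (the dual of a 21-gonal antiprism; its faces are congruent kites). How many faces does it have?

42

The n-trapezohedron (dual of the n-antiprism) has V = 2·21 + 2 = 44, E = 4·21 = 84, F = 2·21 = 42.
Check: V − E + F = 44 − 84 + 42 = 2.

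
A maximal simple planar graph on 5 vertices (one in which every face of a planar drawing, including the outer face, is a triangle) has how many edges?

9

In a plane triangulation 3F = 2E and V − E + F = 2, so E = 3V − 6 = 3·5 − 6 = 9.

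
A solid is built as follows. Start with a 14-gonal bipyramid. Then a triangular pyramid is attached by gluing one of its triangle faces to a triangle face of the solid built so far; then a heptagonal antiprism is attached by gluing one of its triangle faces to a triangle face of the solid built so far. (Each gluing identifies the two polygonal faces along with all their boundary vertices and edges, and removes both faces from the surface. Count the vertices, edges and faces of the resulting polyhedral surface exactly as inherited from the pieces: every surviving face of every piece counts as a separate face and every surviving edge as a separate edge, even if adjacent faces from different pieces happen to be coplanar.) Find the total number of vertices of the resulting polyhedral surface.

28

A 14-gonal bipyramid: V=16, E=42, F=28.
Attach a triangular pyramid (V=4, E=6, F=4) along a 3-gon: merge 3 vertices and 3 edges, delete both glued faces → V=17, E=45, F=30.
Attach a heptagonal antiprism (V=14, E=28, F=16) along a 3-gon: merge 3 vertices and 3 edges, delete both glued faces → V=28, E=70, F=44.
Check: V − E + F = 28 − 70 + 44 = 2.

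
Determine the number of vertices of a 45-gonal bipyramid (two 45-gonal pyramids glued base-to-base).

A bipyramid over an n-gon has 2n triangular faces and n + 2 vertices: V = 45 + 2 = 47, E = 3·45 = 135, F = 2·45 = 90.

47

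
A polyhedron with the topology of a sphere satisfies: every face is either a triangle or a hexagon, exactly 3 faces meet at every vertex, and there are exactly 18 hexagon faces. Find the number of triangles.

4

Let x be the number of triangles; then F = 18 + x.
Edge–face incidences: 2E = 6·18 + 3·x = 108 + 3x.
Every vertex has degree 3, so 3V = 2E.
Euler: V − E + F = 2 ⇒ (2E)/3 − E + (18 + x) = 2.
Multiply by 6: 2·(2E) − 3·(2E) + 6·(18 + x) = 12, i.e. 108 + 6x − (108 + 3x) = 12.
Collecting terms: 3x = 12, so x = 4.
Then 2E = 108 + 3·4 = 120, so E = 60, V = 2E/3 = 40, F = 18 + 4 = 22.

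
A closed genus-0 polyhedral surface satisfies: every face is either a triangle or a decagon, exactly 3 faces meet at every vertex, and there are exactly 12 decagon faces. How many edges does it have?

90

Let x be the number of triangles; then F = 12 + x.
Edge–face incidences: 2E = 10·12 + 3·x = 120 + 3x.
Every vertex has degree 3, so 3V = 2E.
Euler: V − E + F = 2 ⇒ (2E)/3 − E + (12 + x) = 2.
Multiply by 6: 2·(2E) − 3·(2E) + 6·(12 + x) = 12, i.e. 72 + 6x − (120 + 3x) = 12.
Collecting terms: 3x − 48 = 12, so 3x = 60, so x = 20.
Then 2E = 120 + 3·20 = 180, so E = 90, V = 2E/3 = 60, F = 12 + 20 = 32.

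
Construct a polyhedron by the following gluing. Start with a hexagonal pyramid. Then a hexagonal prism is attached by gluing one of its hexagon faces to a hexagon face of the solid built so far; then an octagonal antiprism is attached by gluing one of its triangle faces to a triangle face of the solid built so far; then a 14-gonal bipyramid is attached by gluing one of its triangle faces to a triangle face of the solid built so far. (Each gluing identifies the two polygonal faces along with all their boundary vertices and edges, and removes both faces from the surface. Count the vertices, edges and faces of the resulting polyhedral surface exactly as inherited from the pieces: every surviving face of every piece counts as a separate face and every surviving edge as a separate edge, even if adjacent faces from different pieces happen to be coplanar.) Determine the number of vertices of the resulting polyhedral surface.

A hexagonal pyramid: V=7, E=12, F=7.
Attach a hexagonal prism (V=12, E=18, F=8) along a 6-gon: merge 6 vertices and 6 edges, delete both glued faces → V=13, E=24, F=13.
Attach an octagonal antiprism (V=16, E=32, F=18) along a 3-gon: merge 3 vertices and 3 edges, delete both glued faces → V=26, E=53, F=29.
Attach a 14-gonal bipyramid (V=16, E=42, F=28) along a 3-gon: merge 3 vertices and 3 edges, delete both glued faces → V=39, E=92, F=55.
Check: V − E + F = 39 − 92 + 55 = 2.

39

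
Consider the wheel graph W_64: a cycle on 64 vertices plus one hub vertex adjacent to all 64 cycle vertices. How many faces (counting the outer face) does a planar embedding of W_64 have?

65

W_64 has V = 64 + 1 = 65 vertices and E = 2·64 = 128 edges.
By Euler's formula F = 2 − V + E = 2 − 65 + 128 = 65.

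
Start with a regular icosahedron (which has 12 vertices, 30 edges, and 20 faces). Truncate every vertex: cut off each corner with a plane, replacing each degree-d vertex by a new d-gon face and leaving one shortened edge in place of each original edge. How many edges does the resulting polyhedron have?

90

Truncation replaces each original edge-end by a new vertex, so V′ = 2E = 60.
Each original edge survives, and each old vertex of degree d contributes d new edges; summing degrees gives Σd = 2E, so E′ = E + 2E = 3E = 90.
Each original face survives and each original vertex becomes one new face: F′ = F + V = 32.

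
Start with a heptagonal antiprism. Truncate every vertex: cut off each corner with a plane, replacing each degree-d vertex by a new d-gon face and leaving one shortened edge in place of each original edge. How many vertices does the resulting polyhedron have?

The base solid has V = 14, E = 28, F = 16.
Truncation replaces each original edge-end by a new vertex, so V′ = 2E = 56.
Each original edge survives, and each old vertex of degree d contributes d new edges; summing degrees gives Σd = 2E, so E′ = E + 2E = 3E = 84.
Each original face survives and each original vertex becomes one new face: F′ = F + V = 30.

56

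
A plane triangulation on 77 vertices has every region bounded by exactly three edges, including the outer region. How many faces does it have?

150

In a plane triangulation 3F = 2E and V − E + F = 2, so F = 2V − 4 = 2·77 − 4 = 150.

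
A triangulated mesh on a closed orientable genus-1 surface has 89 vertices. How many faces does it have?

χ = 2 − 2·1 = 0, and every face is a triangle so 3F = 2E.
V − E + F = 0 with E = 3F/2 gives 89 − (3/2 − 1)·F = 0, so F = 178 and E = 267.

178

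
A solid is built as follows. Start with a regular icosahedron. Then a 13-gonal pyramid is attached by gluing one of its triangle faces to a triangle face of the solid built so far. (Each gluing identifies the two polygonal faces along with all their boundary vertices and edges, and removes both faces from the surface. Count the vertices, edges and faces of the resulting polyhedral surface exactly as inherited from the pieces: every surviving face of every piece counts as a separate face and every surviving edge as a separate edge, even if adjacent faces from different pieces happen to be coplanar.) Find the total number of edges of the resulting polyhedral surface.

53

A regular icosahedron: V=12, E=30, F=20.
Attach a 13-gonal pyramid (V=14, E=26, F=14) along a 3-gon: merge 3 vertices and 3 edges, delete both glued faces → V=23, E=53, F=32.
Check: V − E + F = 23 − 53 + 32 = 2.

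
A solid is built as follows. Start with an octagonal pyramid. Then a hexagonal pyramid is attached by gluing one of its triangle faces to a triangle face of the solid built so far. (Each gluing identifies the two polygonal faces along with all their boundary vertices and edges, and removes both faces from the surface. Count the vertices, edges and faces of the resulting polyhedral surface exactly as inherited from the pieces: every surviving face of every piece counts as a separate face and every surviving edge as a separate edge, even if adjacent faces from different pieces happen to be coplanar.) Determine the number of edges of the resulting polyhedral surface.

25

An octagonal pyramid: V=9, E=16, F=9.
Attach a hexagonal pyramid (V=7, E=12, F=7) along a 3-gon: merge 3 vertices and 3 edges, delete both glued faces → V=13, E=25, F=14.
Check: V − E + F = 13 − 25 + 14 = 2.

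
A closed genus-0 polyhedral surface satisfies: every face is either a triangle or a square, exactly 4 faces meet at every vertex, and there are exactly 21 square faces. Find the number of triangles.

8

Let x be the number of triangles; then F = 21 + x.
Edge–face incidences: 2E = 4·21 + 3·x = 84 + 3x.
Every vertex has degree 4, so 4V = 2E.
Euler: V − E + F = 2 ⇒ (2E)/4 − E + (21 + x) = 2.
Multiply by 8: 2·(2E) − 4·(2E) + 8·(21 + x) = 16, i.e. 168 + 8x − 2·(84 + 3x) = 16.
Collecting terms: 2x = 16, so x = 8.
Then 2E = 84 + 3·8 = 108, so E = 54, V = 2E/4 = 27, F = 21 + 8 = 29.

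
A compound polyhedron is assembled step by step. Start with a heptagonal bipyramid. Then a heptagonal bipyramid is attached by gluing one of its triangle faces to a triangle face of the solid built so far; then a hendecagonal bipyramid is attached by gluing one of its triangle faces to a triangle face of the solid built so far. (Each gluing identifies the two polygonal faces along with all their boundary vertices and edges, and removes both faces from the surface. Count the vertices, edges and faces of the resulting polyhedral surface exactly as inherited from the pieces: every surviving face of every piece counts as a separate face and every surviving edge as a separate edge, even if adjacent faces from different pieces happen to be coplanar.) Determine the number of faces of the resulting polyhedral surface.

46

A heptagonal bipyramid: V=9, E=21, F=14.
Attach a heptagonal bipyramid (V=9, E=21, F=14) along a 3-gon: merge 3 vertices and 3 edges, delete both glued faces → V=15, E=39, F=26.
Attach a hendecagonal bipyramid (V=13, E=33, F=22) along a 3-gon: merge 3 vertices and 3 edges, delete both glued faces → V=25, E=69, F=46.
Check: V − E + F = 25 − 69 + 46 = 2.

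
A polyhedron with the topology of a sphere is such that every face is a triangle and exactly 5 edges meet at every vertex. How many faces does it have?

Each face has 3 edges and each edge borders two faces, so 2E = 3F.
Each vertex has degree 5, so 5V = 2E and hence V = 3F/5.
Euler: V − E + F = 2 ⇒ (3F/5) − (3F/2) + F = 2.
Multiply by 10: (6 − 15 + 10)F = 20, i.e. 1F = 20.
So F = 20, E = 3·20/2 = 30, V = 3·20/5 = 12.

20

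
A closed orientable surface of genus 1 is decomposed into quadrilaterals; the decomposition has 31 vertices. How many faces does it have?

χ = 2 − 2·1 = 0, and every face is a square so 4F = 2E.
V − E + F = 0 with E = 4F/2 gives 31 − (4/2 − 1)·F = 0, so F = 31 and E = 62.

31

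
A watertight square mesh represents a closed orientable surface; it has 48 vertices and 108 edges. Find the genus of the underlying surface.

4

Every face is a square and each edge borders two faces, so 4F = 2·108, giving F = 54.
χ = V − E + F = 48 − 108 + 54 = -6.
For a closed orientable surface χ = 2 − 2g, so g = (2 − (-6))/2 = 4.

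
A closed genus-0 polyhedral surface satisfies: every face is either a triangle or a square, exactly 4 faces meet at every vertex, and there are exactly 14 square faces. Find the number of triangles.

Let x be the number of triangles; then F = 14 + x.
Edge–face incidences: 2E = 4·14 + 3·x = 56 + 3x.
Every vertex has degree 4, so 4V = 2E.
Euler: V − E + F = 2 ⇒ (2E)/4 − E + (14 + x) = 2.
Multiply by 8: 2·(2E) − 4·(2E) + 8·(14 + x) = 16, i.e. 112 + 8x − 2·(56 + 3x) = 16.
Collecting terms: 2x = 16, so x = 8.
Then 2E = 56 + 3·8 = 80, so E = 40, V = 2E/4 = 20, F = 14 + 8 = 22.

8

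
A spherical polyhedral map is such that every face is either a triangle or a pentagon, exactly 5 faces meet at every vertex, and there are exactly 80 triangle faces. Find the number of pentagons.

12

Let x be the number of pentagons; then F = 80 + x.
Edge–face incidences: 2E = 3·80 + 5·x = 240 + 5x.
Every vertex has degree 5, so 5V = 2E.
Euler: V − E + F = 2 ⇒ (2E)/5 − E + (80 + x) = 2.
Multiply by 10: 2·(2E) − 5·(2E) + 10·(80 + x) = 20, i.e. 800 + 10x − 3·(240 + 5x) = 20.
Collecting terms: −5x + 80 = 20, so −5x = −60, so x = 12.
Then 2E = 240 + 5·12 = 300, so E = 150, V = 2E/5 = 60, F = 80 + 12 = 92.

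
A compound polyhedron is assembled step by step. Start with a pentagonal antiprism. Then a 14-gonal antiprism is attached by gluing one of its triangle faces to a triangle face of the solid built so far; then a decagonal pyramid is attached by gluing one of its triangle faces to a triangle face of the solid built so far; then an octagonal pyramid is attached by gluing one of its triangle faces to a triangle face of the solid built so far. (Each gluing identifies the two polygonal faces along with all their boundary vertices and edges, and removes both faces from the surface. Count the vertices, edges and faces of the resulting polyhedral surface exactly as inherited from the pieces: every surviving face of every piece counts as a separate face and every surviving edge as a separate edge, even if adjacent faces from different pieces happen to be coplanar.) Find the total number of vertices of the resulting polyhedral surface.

A pentagonal antiprism: V=10, E=20, F=12.
Attach a 14-gonal antiprism (V=28, E=56, F=30) along a 3-gon: merge 3 vertices and 3 edges, delete both glued faces → V=35, E=73, F=40.
Attach a decagonal pyramid (V=11, E=20, F=11) along a 3-gon: merge 3 vertices and 3 edges, delete both glued faces → V=43, E=90, F=49.
Attach an octagonal pyramid (V=9, E=16, F=9) along a 3-gon: merge 3 vertices and 3 edges, delete both glued faces → V=49, E=103, F=56.
Check: V − E + F = 49 − 103 + 56 = 2.

49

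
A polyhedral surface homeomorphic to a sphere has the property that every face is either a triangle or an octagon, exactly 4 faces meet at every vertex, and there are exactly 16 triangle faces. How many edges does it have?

32

Let x be the number of octagons; then F = 16 + x.
Edge–face incidences: 2E = 3·16 + 8·x = 48 + 8x.
Every vertex has degree 4, so 4V = 2E.
Euler: V − E + F = 2 ⇒ (2E)/4 − E + (16 + x) = 2.
Multiply by 8: 2·(2E) − 4·(2E) + 8·(16 + x) = 16, i.e. 128 + 8x − 2·(48 + 8x) = 16.
Collecting terms: −8x + 32 = 16, so −8x = −16, so x = 2.
Then 2E = 48 + 8·2 = 64, so E = 32, V = 2E/4 = 16, F = 16 + 2 = 18.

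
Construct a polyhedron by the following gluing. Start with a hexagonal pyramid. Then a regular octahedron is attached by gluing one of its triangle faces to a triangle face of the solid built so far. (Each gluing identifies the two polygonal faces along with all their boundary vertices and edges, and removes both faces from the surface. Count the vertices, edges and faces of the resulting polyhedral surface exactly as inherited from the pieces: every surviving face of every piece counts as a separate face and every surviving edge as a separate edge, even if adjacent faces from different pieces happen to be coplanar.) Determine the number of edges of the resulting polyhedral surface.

21

A hexagonal pyramid: V=7, E=12, F=7.
Attach a regular octahedron (V=6, E=12, F=8) along a 3-gon: merge 3 vertices and 3 edges, delete both glued faces → V=10, E=21, F=13.
Check: V − E + F = 10 − 21 + 13 = 2.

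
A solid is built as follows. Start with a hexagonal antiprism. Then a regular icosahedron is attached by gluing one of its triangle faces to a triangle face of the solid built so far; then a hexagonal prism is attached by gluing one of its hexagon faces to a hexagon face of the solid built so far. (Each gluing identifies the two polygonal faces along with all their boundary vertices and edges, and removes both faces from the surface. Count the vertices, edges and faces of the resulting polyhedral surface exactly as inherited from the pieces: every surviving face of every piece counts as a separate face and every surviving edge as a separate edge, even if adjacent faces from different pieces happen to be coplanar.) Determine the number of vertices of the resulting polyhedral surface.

A hexagonal antiprism: V=12, E=24, F=14.
Attach a regular icosahedron (V=12, E=30, F=20) along a 3-gon: merge 3 vertices and 3 edges, delete both glued faces → V=21, E=51, F=32.
Attach a hexagonal prism (V=12, E=18, F=8) along a 6-gon: merge 6 vertices and 6 edges, delete both glued faces → V=27, E=63, F=38.
Check: V − E + F = 27 − 63 + 38 = 2.

27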